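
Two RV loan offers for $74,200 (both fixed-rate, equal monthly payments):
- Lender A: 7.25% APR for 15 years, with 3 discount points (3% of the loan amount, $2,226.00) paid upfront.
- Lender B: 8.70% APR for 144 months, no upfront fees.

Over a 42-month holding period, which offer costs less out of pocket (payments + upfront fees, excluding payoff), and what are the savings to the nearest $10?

Lender A: at 7.25% the monthly rate is 0.0060417, so the payment is 74,200 × 0.0060417 / (1 − 1.0060417^−180) = $677.34.
Lender B: monthly rate = 8.7%/12 = 0.0072500; payment = 74,200 × 0.0072500 / (1 − (1+0.0072500)^−144) = $831.93.
Over 42 months: Lender A costs 42 × $677.34 + $2,226.00 = $30,674.28; Lender B costs 42 × $831.93 = $34,941.06.
Lender A is cheaper by $34,941.06 − $30,674.28 = $4,266.78.

Lender A by $4,270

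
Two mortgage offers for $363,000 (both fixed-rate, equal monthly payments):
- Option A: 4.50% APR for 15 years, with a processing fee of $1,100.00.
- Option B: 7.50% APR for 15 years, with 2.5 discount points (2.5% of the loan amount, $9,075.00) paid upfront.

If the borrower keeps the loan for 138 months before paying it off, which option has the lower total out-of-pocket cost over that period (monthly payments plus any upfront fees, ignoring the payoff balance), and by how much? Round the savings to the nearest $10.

Option A by $89,140

Option A: monthly rate = 4.5%/12 = 0.0037500; payment = 363,000 × 0.0037500 / (1 − (1+0.0037500)^−180) = $2,776.93.
Option B: monthly rate = 7.5%/12 = 0.0062500; payment = 363,000 × 0.0062500 / (1 − (1+0.0062500)^−180) = $3,365.05.
Over 138 months: Option A costs 138 × $2,776.93 + $1,100.00 = $384,316.34; Option B costs 138 × $3,365.05 + $9,075.00 = $473,451.90.
Option A is cheaper by $473,451.90 − $384,316.34 = $89,135.56.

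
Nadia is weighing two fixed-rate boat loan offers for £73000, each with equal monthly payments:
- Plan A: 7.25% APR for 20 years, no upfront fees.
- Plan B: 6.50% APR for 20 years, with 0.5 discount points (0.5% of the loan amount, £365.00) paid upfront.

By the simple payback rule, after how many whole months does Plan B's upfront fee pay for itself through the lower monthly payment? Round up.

12 months

Plan A: at 7.25% the monthly rate is 0.0060417, so the payment is 73,000 × 0.0060417 / (1 − 1.0060417^−240) = £576.97.
Plan B: monthly rate = 6.5%/12 = 0.0054167; payment = 73,000 × 0.0054167 / (1 − (1+0.0054167)^−240) = £544.27.
Monthly savings = £576.97 − £544.27 = £32.70.
Break-even = £365.00 / £32.70 = 11.16 → 12 months.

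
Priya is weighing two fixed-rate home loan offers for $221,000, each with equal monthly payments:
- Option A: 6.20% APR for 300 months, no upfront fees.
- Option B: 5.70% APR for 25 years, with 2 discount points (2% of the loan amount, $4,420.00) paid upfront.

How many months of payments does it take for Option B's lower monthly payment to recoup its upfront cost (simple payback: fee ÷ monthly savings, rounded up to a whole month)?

66 months

Option A: monthly rate = 6.2%/12 = 0.0051667; payment = 221,000 × 0.0051667 / (1 − (1+0.0051667)^−300) = $1,451.05.
Option B: at 5.70% the monthly rate is 0.0047500, so the payment is 221,000 × 0.0047500 / (1 − 1.0047500^−300) = $1,383.66.
Monthly savings = $1,451.05 − $1,383.66 = $67.39.
Break-even = $4,420.00 / $67.39 = 65.59 → 66 months.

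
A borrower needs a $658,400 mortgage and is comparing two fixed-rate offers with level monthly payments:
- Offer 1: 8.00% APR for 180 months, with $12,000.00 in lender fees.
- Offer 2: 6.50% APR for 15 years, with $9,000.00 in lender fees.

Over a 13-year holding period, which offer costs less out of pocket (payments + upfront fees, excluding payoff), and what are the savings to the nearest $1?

Offer 2 by $89,836

Offer 1: monthly rate = 8%/12 = 0.0066667; payment = 658,400 × 0.0066667 / (1 − (1+0.0066667)^−180) = $6,292.01.
Offer 2: monthly rate = 6.5%/12 = 0.0054167; payment = 658,400 × 0.0054167 / (1 − (1+0.0054167)^−180) = $5,735.37.
Over 156 months: Offer 1 costs 156 × $6,292.01 + $12,000.00 = $993,553.56; Offer 2 costs 156 × $5,735.37 + $9,000.00 = $903,717.72.
Offer 2 is cheaper by $993,553.56 − $903,717.72 = $89,835.84.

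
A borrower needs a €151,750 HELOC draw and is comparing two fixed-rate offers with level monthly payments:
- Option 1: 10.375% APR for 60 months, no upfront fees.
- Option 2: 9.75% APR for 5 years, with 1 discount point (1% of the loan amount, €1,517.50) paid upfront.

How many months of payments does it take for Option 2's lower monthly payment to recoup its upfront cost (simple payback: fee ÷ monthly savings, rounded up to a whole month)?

Option 1: monthly rate = 10.375%/12 = 0.0086458; payment = 151,750 × 0.0086458 / (1 − (1+0.0086458)^−60) = €3,252.31.
Option 2: at 9.75% the monthly rate is 0.0081250, so the payment is 151,750 × 0.0081250 / (1 − 1.0081250^−60) = €3,205.60.
Monthly savings = €3,252.31 − €3,205.60 = €46.71.
Break-even = €1,517.50 / €46.71 = 32.49 → 33 months.

33 months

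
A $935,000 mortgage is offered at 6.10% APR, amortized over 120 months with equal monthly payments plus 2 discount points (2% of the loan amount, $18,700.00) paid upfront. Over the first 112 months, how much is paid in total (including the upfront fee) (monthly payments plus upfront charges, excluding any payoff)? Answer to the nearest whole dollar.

$1,186,572

Monthly rate = 6.1%/12 = 0.0050833; payment = 935,000 × 0.0050833 / (1 − (1+0.0050833)^−120) = $10,427.43.
Total outlay = 112 × $10,427.43 + $18,700.00 = $1,186,572.16.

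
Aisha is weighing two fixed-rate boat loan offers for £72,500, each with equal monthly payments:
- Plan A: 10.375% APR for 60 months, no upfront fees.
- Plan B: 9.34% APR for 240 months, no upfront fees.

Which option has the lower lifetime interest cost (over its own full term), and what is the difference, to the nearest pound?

Plan A by £67,148

Plan A: monthly rate = 10.375%/12 = 0.0086458; payment = 72,500 × 0.0086458 / (1 − (1+0.0086458)^−60) = £1,553.82.
Total interest on Plan A = 60 × £1,553.82 − £72,500 = £20,729.20.
Plan B: at 9.34% the monthly rate is 0.0077833, so the payment is 72,500 × 0.0077833 / (1 − 1.0077833^−240) = £668.24.
Total interest on Plan B = 240 × £668.24 − £72,500 = £87,877.60.
Plan A is lower by £67,148.40.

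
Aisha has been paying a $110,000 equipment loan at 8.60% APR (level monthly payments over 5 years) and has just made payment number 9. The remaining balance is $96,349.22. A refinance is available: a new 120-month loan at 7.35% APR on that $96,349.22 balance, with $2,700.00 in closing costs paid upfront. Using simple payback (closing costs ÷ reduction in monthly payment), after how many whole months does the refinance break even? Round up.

Current payment = 110,000 × 8.6%/12 / (1 − (1+0.0071667)^−60) = $2,262.12.
Refinanced payment = 96,349.22 × 0.0061250 / (1 − (1+0.0061250)^−120) = $1,136.15.
Monthly savings = $2,262.12 − $1,136.15 = $1,125.97.
Break-even = $2,700.00 / $1,125.97 = 2.40 → 3 months.

3 months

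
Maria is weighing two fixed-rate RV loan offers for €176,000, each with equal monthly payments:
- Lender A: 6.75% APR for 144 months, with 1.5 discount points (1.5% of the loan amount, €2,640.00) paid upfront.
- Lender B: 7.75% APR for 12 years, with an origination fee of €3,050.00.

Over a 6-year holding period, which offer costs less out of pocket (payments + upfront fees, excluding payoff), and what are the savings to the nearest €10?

Lender A: at 6.75% the monthly rate is 0.0056250, so the payment is 176,000 × 0.0056250 / (1 − 1.0056250^−144) = €1,786.58.
Lender B: monthly rate = 7.75%/12 = 0.0064583; payment = 176,000 × 0.0064583 / (1 − (1+0.0064583)^−144) = €1,881.07.
Over 72 months: Lender A costs 72 × €1,786.58 + €2,640.00 = €131,273.76; Lender B costs 72 × €1,881.07 + €3,050.00 = €138,487.04.
Lender A is cheaper by €138,487.04 − €131,273.76 = €7,213.28.

Lender A by €7,210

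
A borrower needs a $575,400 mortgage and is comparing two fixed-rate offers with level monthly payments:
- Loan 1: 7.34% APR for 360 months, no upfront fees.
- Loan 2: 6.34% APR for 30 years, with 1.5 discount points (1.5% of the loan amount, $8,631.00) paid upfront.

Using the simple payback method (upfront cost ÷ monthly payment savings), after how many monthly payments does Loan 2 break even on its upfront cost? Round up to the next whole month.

Loan 1: at 7.34% the monthly rate is 0.0061167, so the payment is 575,400 × 0.0061167 / (1 − 1.0061167^−360) = $3,960.43.
Loan 2: monthly rate = 6.34%/12 = 0.0052833; payment = 575,400 × 0.0052833 / (1 − (1+0.0052833)^−360) = $3,576.59.
Monthly savings = $3,960.43 − $3,576.59 = $383.84.
Break-even = $8,631.00 / $383.84 = 22.49 → 23 months.

23 months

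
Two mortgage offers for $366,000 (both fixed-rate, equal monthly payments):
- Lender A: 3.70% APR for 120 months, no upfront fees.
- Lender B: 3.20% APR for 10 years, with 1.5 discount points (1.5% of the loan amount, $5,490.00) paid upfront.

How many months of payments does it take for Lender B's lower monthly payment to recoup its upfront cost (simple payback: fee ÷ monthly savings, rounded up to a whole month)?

Lender A: at 3.70% the monthly rate is 0.0030833, so the payment is 366,000 × 0.0030833 / (1 − 1.0030833^−120) = $3,653.61.
Lender B: monthly rate = 3.2%/12 = 0.0026667; payment = 366,000 × 0.0026667 / (1 − (1+0.0026667)^−120) = $3,568.01.
Monthly savings = $3,653.61 − $3,568.01 = $85.60.
Break-even = $5,490.00 / $85.60 = 64.14 → 65 months.

65 months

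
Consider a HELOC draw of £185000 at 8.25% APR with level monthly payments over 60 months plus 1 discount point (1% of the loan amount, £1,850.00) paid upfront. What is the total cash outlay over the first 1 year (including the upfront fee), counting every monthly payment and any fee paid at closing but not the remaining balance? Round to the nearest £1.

At 8.25% the monthly rate is 0.0068750, so the payment is 185,000 × 0.0068750 / (1 − 1.0068750^−60) = £3,773.31.
Total outlay = 12 × £3,773.31 + £1,850.00 = £47,129.72.

£47,130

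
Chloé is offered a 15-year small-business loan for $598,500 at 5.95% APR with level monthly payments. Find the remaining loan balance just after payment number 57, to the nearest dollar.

$462,747

With monthly rate i = 5.95%/12 = 0.0049583, the balance after k of n payments is P · [(1+i)^n − (1+i)^k] / [(1+i)^n − 1].
(1+0.0049583)^180 = 2.43584722 and (1+0.0049583)^57 = 1.32568146, so the balance is 598,500 × (2.43584722 − 1.32568146) / (2.43584722 − 1) = $462,747.15.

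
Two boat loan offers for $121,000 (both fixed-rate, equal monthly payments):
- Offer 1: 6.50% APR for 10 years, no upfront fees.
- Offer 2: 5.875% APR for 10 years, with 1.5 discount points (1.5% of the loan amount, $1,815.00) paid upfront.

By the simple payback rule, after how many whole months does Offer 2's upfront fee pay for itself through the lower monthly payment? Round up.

48 months

Offer 1: at 6.50% the monthly rate is 0.0054167, so the payment is 121,000 × 0.0054167 / (1 − 1.0054167^−120) = $1,373.93.
Offer 2: monthly rate = 5.875%/12 = 0.0048958; payment = 121,000 × 0.0048958 / (1 − (1+0.0048958)^−120) = $1,335.77.
Monthly savings = $1,373.93 − $1,335.77 = $38.16.
Break-even = $1,815.00 / $38.16 = 47.56 → 48 months.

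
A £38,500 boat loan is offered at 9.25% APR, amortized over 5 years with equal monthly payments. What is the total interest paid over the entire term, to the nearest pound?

£9,733

Monthly rate = 9.25%/12 = 0.0077083; payment = 38,500 × 0.0077083 / (1 − (1+0.0077083)^−60) = £803.88.
Total paid = 60 × £803.88 = £48,232.80; interest = £48,232.80 − £38,500 = £9,732.80.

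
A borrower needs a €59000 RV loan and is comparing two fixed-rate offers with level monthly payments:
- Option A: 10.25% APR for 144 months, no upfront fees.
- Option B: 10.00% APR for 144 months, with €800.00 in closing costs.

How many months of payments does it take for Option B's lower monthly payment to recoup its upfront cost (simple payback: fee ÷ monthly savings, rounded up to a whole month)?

94 months

Option A: monthly rate = 10.25%/12 = 0.0085417; payment = 59,000 × 0.0085417 / (1 − (1+0.0085417)^−144) = €713.64.
Option B: at 10.00% the monthly rate is 0.0083333, so the payment is 59,000 × 0.0083333 / (1 − 1.0083333^−144) = €705.10.
Monthly savings = €713.64 − €705.10 = €8.54.
Break-even = €800.00 / €8.54 = 93.68 → 94 months.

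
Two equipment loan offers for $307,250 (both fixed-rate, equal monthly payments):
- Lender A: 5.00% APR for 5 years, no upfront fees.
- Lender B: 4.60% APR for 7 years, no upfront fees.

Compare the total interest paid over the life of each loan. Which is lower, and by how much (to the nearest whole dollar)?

Lender A: monthly rate = 5%/12 = 0.0041667; payment = 307,250 × 0.0041667 / (1 − (1+0.0041667)^−60) = $5,798.19.
Total interest on Lender A = 60 × $5,798.19 − $307,250 = $40,641.40.
Lender B: monthly rate = 4.6%/12 = 0.0038333; payment = 307,250 × 0.0038333 / (1 − (1+0.0038333)^−84) = $4,285.13.
Total interest on Lender B = 84 × $4,285.13 − $307,250 = $52,700.92.
Lender A is lower by $12,059.52.

Lender A by $12,060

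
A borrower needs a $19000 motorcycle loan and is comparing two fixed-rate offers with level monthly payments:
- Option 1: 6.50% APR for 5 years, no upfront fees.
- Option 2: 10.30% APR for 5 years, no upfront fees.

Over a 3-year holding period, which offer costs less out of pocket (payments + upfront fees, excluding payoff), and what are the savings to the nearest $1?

Option 1: at 6.50% the monthly rate is 0.0054167, so the payment is 19,000 × 0.0054167 / (1 − 1.0054167^−60) = $371.76.
Option 2: monthly rate = 10.3%/12 = 0.0085833; payment = 19,000 × 0.0085833 / (1 − (1+0.0085833)^−60) = $406.50.
Over 36 months: Option 1 costs 36 × $371.76 = $13,383.36; Option 2 costs 36 × $406.50 = $14,634.00.
Option 1 is cheaper by $14,634.00 − $13,383.36 = $1,250.64.

Option 1 by $1,251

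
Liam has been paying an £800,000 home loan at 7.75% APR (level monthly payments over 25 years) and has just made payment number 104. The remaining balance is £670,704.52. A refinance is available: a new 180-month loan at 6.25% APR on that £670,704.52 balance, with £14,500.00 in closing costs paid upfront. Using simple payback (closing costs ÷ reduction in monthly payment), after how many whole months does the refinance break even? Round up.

50 months

Current payment = 800,000 × 7.75%/12 / (1 − (1+0.0064583)^−300) = £6,042.63.
Refinanced payment = 670,704.52 × 0.0052083 / (1 − (1+0.0052083)^−180) = £5,750.77.
Monthly savings = £6,042.63 − £5,750.77 = £291.86.
Break-even = £14,500.00 / £291.86 = 49.68 → 50 months.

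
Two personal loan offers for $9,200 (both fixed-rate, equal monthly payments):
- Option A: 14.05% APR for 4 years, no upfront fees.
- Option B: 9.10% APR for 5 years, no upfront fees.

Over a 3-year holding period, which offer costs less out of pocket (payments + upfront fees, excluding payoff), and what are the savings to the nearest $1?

Option B by $2,168

Option A: monthly rate = 14.05%/12 = 0.0117083; payment = 9,200 × 0.0117083 / (1 − (1+0.0117083)^−48) = $251.63.
Option B: monthly rate = 9.1%/12 = 0.0075833; payment = 9,200 × 0.0075833 / (1 − (1+0.0075833)^−60) = $191.42.
Over 36 months: Option A costs 36 × $251.63 = $9,058.68; Option B costs 36 × $191.42 = $6,891.12.
Option B is cheaper by $9,058.68 − $6,891.12 = $2,167.56.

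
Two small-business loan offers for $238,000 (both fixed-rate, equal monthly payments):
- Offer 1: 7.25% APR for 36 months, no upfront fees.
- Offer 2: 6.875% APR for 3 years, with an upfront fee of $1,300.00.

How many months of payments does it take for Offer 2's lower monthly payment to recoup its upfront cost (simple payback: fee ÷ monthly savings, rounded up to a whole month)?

32 months

Offer 1: monthly rate = 7.25%/12 = 0.0060417; payment = 238,000 × 0.0060417 / (1 − (1+0.0060417)^−36) = $7,375.98.
Offer 2: monthly rate = 6.875%/12 = 0.0057292; payment = 238,000 × 0.0057292 / (1 − (1+0.0057292)^−36) = $7,335.15.
Monthly savings = $7,375.98 − $7,335.15 = $40.83.
Break-even = $1,300.00 / $40.83 = 31.84 → 32 months.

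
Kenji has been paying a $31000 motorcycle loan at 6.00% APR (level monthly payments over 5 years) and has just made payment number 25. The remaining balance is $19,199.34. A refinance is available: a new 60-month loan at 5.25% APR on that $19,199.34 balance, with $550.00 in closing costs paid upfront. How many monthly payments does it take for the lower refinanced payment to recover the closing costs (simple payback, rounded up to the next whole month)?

3 months

Current payment = 31,000 × 6%/12 / (1 − (1+0.0050000)^−60) = $599.32.
Refinanced payment = 19,199.34 × 0.0043750 / (1 − (1+0.0043750)^−60) = $364.52.
Monthly savings = $599.32 − $364.52 = $234.80.
Break-even = $550.00 / $234.80 = 2.34 → 3 months.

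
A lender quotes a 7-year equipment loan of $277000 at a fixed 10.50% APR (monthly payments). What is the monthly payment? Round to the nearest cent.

$4,670.41

At 10.50% the monthly rate is 0.0087500, so the payment is 277,000 × 0.0087500 / (1 − 1.0087500^−84) = $4,670.41.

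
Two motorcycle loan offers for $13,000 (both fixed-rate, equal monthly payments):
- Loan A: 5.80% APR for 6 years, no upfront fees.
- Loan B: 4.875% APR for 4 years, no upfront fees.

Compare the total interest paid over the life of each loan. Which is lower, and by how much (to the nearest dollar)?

Loan B by $1,089

Loan A: at 5.80% the monthly rate is 0.0048333, so the payment is 13,000 × 0.0048333 / (1 − 1.0048333^−72) = $214.22.
Total interest on Loan A = 72 × $214.22 − $13,000 = $2,423.84.
Loan B: at 4.875% the monthly rate is 0.0040625, so the payment is 13,000 × 0.0040625 / (1 − 1.0040625^−48) = $298.65.
Total interest on Loan B = 48 × $298.65 − $13,000 = $1,335.20.
Loan B is lower by $1,088.64.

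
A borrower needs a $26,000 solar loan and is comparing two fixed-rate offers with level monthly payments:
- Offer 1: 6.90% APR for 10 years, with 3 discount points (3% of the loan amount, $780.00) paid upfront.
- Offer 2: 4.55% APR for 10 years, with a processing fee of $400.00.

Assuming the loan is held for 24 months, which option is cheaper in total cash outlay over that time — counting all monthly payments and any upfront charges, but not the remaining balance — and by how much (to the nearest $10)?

Offer 2 by $1,110

Offer 1: at 6.90% the monthly rate is 0.0057500, so the payment is 26,000 × 0.0057500 / (1 − 1.0057500^−120) = $300.54.
Offer 2: at 4.55% the monthly rate is 0.0037917, so the payment is 26,000 × 0.0037917 / (1 − 1.0037917^−120) = $270.09.
Over 24 months: Offer 1 costs 24 × $300.54 + $780.00 = $7,992.96; Offer 2 costs 24 × $270.09 + $400.00 = $6,882.16.
Offer 2 is cheaper by $7,992.96 − $6,882.16 = $1,110.80.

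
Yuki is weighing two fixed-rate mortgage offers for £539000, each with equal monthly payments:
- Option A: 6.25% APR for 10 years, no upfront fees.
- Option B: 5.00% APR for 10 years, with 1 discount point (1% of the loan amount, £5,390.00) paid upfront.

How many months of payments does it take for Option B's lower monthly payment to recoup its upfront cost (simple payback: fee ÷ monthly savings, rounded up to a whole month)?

17 months

Option A: monthly rate = 6.25%/12 = 0.0052083; payment = 539,000 × 0.0052083 / (1 − (1+0.0052083)^−120) = £6,051.90.
Option B: at 5.00% the monthly rate is 0.0041667, so the payment is 539,000 × 0.0041667 / (1 − 1.0041667^−120) = £5,716.93.
Monthly savings = £6,051.90 − £5,716.93 = £334.97.
Break-even = £5,390.00 / £334.97 = 16.09 → 17 months.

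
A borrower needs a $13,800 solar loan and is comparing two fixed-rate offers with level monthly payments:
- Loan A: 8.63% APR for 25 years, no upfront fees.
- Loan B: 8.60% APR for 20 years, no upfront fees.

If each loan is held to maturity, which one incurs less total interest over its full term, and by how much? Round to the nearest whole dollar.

Loan B by $4,748

Loan A: monthly rate = 8.63%/12 = 0.0071917; payment = 13,800 × 0.0071917 / (1 − (1+0.0071917)^−300) = $112.33.
Total interest on Loan A = 300 × $112.33 − $13,800 = $19,899.00.
Loan B: monthly rate = 8.6%/12 = 0.0071667; payment = 13,800 × 0.0071667 / (1 − (1+0.0071667)^−240) = $120.63.
Total interest on Loan B = 240 × $120.63 − $13,800 = $15,151.20.
Loan B is lower by $4,747.80.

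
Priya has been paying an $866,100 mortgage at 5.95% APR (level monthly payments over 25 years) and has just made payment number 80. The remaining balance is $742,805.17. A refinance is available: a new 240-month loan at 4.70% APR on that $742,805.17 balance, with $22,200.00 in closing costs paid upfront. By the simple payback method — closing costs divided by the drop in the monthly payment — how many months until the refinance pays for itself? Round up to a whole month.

29 months

Current payment = 866,100 × 5.95%/12 / (1 − (1+0.0049583)^−300) = $5,553.85.
Refinanced payment = 742,805.17 × 0.0039167 / (1 − (1+0.0039167)^−240) = $4,779.92.
Monthly savings = $5,553.85 − $4,779.92 = $773.93.
Break-even = $22,200.00 / $773.93 = 28.68 → 29 months.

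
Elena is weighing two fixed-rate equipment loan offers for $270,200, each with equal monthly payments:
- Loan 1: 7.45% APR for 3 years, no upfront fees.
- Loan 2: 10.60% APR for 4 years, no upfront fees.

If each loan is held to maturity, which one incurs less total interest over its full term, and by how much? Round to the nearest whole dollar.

Loan 1 by $30,339

Loan 1: at 7.45% the monthly rate is 0.0062083, so the payment is 270,200 × 0.0062083 / (1 − 1.0062083^−36) = $8,398.70.
Total interest on Loan 1 = 36 × $8,398.70 − $270,200 = $32,153.20.
Loan 2: at 10.60% the monthly rate is 0.0088333, so the payment is 270,200 × 0.0088333 / (1 − 1.0088333^−48) = $6,931.09.
Total interest on Loan 2 = 48 × $6,931.09 − $270,200 = $62,492.32.
Loan 1 is lower by $30,339.12.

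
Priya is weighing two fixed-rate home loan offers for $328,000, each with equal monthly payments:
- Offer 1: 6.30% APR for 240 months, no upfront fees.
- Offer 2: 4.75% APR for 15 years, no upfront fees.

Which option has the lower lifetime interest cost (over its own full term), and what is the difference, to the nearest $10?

Offer 2 by $118,450

Offer 1: monthly rate = 6.3%/12 = 0.0052500; payment = 328,000 × 0.0052500 / (1 − (1+0.0052500)^−240) = $2,407.01.
Total interest on Offer 1 = 240 × $2,407.01 − $328,000 = $249,682.40.
Offer 2: monthly rate = 4.75%/12 = 0.0039583; payment = 328,000 × 0.0039583 / (1 − (1+0.0039583)^−180) = $2,551.29.
Total interest on Offer 2 = 180 × $2,551.29 − $328,000 = $131,232.20.
Offer 2 is lower by $118,450.20.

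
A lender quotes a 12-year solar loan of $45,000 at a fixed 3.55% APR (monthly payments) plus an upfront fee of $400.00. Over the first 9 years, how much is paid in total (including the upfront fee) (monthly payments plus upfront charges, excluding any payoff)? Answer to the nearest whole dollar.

At 3.55% the monthly rate is 0.0029583, so the payment is 45,000 × 0.0029583 / (1 − 1.0029583^−144) = $384.23.
Total outlay = 108 × $384.23 + $400.00 = $41,896.84.

$41,897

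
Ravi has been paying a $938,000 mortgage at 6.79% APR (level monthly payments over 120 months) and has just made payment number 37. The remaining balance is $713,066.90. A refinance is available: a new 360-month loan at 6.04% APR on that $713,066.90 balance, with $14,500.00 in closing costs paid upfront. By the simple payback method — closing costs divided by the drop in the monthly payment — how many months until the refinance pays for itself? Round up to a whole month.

Current payment = 938,000 × 6.79%/12 / (1 − (1+0.0056583)^−120) = $10,789.73.
Refinanced payment = 713,066.90 × 0.0050333 / (1 − (1+0.0050333)^−360) = $4,293.55.
Monthly savings = $10,789.73 − $4,293.55 = $6,496.18.
Break-even = $14,500.00 / $6,496.18 = 2.23 → 3 months.

3 months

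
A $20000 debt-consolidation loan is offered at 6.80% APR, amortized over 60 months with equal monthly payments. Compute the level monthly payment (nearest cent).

$394.14

At 6.80% the monthly rate is 0.0056667, so the payment is 20,000 × 0.0056667 / (1 − 1.0056667^−60) = $394.14.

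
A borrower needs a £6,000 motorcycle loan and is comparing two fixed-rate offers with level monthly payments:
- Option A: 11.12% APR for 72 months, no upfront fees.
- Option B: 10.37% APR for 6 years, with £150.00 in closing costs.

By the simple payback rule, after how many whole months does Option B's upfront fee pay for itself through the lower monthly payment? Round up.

66 months

Option A: at 11.12% the monthly rate is 0.0092667, so the payment is 6,000 × 0.0092667 / (1 − 1.0092667^−72) = £114.57.
Option B: monthly rate = 10.37%/12 = 0.0086417; payment = 6,000 × 0.0086417 / (1 − (1+0.0086417)^−72) = £112.28.
Monthly savings = £114.57 − £112.28 = £2.29.
Break-even = £150.00 / £2.29 = 65.50 → 66 months.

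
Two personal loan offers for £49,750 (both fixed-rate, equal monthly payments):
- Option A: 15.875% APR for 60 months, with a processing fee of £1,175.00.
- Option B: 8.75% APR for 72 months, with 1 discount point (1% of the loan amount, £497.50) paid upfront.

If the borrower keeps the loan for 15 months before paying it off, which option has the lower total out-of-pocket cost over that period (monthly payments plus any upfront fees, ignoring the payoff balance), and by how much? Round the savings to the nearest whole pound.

Option A: monthly rate = 15.875%/12 = 0.0132292; payment = 49,750 × 0.0132292 / (1 − (1+0.0132292)^−60) = £1,206.52.
Option B: monthly rate = 8.75%/12 = 0.0072917; payment = 49,750 × 0.0072917 / (1 − (1+0.0072917)^−72) = £890.61.
Over 15 months: Option A costs 15 × £1,206.52 + £1,175.00 = £19,272.80; Option B costs 15 × £890.61 + £497.50 = £13,856.65.
Option B is cheaper by £19,272.80 − £13,856.65 = £5,416.15.

Option B by £5,416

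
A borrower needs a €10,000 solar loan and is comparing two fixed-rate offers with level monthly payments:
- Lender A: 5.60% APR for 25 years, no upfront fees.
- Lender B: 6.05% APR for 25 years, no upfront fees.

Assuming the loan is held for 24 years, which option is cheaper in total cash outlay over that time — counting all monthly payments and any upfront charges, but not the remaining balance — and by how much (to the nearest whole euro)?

Lender A: at 5.60% the monthly rate is 0.0046667, so the payment is 10,000 × 0.0046667 / (1 − 1.0046667^−300) = €62.01.
Lender B: monthly rate = 6.05%/12 = 0.0050417; payment = 10,000 × 0.0050417 / (1 − (1+0.0050417)^−300) = €64.74.
Over 288 months: Lender A costs 288 × €62.01 = €17,858.88; Lender B costs 288 × €64.74 = €18,645.12.
Lender A is cheaper by €18,645.12 − €17,858.88 = €786.24.

Lender A by €786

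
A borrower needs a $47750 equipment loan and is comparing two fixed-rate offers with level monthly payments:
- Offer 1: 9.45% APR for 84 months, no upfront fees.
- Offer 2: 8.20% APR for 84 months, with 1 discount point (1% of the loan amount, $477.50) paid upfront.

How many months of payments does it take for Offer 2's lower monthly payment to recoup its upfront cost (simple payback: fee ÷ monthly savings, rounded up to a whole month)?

16 months

Offer 1: monthly rate = 9.45%/12 = 0.0078750; payment = 47,750 × 0.0078750 / (1 − (1+0.0078750)^−84) = $779.20.
Offer 2: monthly rate = 8.2%/12 = 0.0068333; payment = 47,750 × 0.0068333 / (1 − (1+0.0068333)^−84) = $749.01.
Monthly savings = $779.20 − $749.01 = $30.19.
Break-even = $477.50 / $30.19 = 15.82 → 16 months.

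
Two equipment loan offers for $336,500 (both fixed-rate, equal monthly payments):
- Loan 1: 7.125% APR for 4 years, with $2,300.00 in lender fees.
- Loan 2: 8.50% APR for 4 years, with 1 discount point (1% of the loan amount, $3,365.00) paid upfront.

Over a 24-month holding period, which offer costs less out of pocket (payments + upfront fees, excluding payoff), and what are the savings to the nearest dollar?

Loan 1: at 7.125% the monthly rate is 0.0059375, so the payment is 336,500 × 0.0059375 / (1 − 1.0059375^−48) = $8,077.44.
Loan 2: at 8.50% the monthly rate is 0.0070833, so the payment is 336,500 × 0.0070833 / (1 − 1.0070833^−48) = $8,294.15.
Over 24 months: Loan 1 costs 24 × $8,077.44 + $2,300.00 = $196,158.56; Loan 2 costs 24 × $8,294.15 + $3,365.00 = $202,424.60.
Loan 1 is cheaper by $202,424.60 − $196,158.56 = $6,266.04.

Loan 1 by $6,266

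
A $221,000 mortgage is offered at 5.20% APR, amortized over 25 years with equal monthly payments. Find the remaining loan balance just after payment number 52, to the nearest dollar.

$200,044

With monthly rate i = 5.2%/12 = 0.0043333, the balance after k of n payments is P · [(1+i)^n − (1+i)^k] / [(1+i)^n − 1].
(1+0.0043333)^300 = 3.65900570 and (1+0.0043333)^52 = 1.25213052, so the balance is 221,000 × (3.65900570 − 1.25213052) / (3.65900570 − 1) = $200,044.48.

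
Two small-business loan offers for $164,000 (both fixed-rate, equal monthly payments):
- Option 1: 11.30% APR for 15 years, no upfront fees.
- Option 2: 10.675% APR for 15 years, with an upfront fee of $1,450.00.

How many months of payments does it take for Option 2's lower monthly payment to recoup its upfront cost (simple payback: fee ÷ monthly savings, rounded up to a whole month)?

Option 1: monthly rate = 11.3%/12 = 0.0094167; payment = 164,000 × 0.0094167 / (1 − (1+0.0094167)^−180) = $1,895.03.
Option 2: monthly rate = 10.675%/12 = 0.0088958; payment = 164,000 × 0.0088958 / (1 − (1+0.0088958)^−180) = $1,830.69.
Monthly savings = $1,895.03 − $1,830.69 = $64.34.
Break-even = $1,450.00 / $64.34 = 22.54 → 23 months.

23 months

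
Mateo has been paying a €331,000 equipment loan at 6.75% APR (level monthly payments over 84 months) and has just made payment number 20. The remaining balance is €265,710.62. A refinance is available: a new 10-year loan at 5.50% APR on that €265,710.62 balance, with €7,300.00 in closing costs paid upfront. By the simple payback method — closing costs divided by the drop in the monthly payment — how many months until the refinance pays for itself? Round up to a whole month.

Current payment = 331,000 × 6.75%/12 / (1 − (1+0.0056250)^−84) = €4,955.32.
Refinanced payment = 265,710.62 × 0.0045833 / (1 − (1+0.0045833)^−120) = €2,883.66.
Monthly savings = €4,955.32 − €2,883.66 = €2,071.66.
Break-even = €7,300.00 / €2,071.66 = 3.52 → 4 months.

4 months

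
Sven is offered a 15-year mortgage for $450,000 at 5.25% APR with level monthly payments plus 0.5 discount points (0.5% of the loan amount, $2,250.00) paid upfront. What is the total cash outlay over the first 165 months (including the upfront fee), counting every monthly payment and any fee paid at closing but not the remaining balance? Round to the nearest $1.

$599,129

At 5.25% the monthly rate is 0.0043750, so the payment is 450,000 × 0.0043750 / (1 − 1.0043750^−180) = $3,617.45.
Total outlay = 165 × $3,617.45 + $2,250.00 = $599,129.25.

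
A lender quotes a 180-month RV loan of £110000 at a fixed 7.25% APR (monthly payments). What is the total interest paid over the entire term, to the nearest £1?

At 7.25% the monthly rate is 0.0060417, so the payment is 110,000 × 0.0060417 / (1 − 1.0060417^−180) = £1,004.15.
Total paid = 180 × £1,004.15 = £180,747.00; interest = £180,747.00 − £110,000 = £70,747.00.

£70,747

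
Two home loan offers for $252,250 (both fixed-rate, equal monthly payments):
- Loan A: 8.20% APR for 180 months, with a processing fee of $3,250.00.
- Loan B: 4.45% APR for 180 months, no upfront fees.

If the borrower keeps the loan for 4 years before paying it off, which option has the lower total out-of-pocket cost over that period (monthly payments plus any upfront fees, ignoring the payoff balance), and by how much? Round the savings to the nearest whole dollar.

Loan A: monthly rate = 8.2%/12 = 0.0068333; payment = 252,250 × 0.0068333 / (1 − (1+0.0068333)^−180) = $2,439.85.
Loan B: at 4.45% the monthly rate is 0.0037083, so the payment is 252,250 × 0.0037083 / (1 − 1.0037083^−180) = $1,923.26.
Over 48 months: Loan A costs 48 × $2,439.85 + $3,250.00 = $120,362.80; Loan B costs 48 × $1,923.26 = $92,316.48.
Loan B is cheaper by $120,362.80 − $92,316.48 = $28,046.32.

Loan B by $28,046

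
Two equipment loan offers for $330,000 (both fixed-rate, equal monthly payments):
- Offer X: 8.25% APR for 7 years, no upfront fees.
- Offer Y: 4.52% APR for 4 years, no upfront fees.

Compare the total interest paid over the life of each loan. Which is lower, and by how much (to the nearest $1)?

Offer Y by $74,161

Offer X: at 8.25% the monthly rate is 0.0068750, so the payment is 330,000 × 0.0068750 / (1 − 1.0068750^−84) = $5,184.65.
Total interest on Offer X = 84 × $5,184.65 − $330,000 = $105,510.60.
Offer Y: monthly rate = 4.52%/12 = 0.0037667; payment = 330,000 × 0.0037667 / (1 − (1+0.0037667)^−48) = $7,528.12.
Total interest on Offer Y = 48 × $7,528.12 − $330,000 = $31,349.76.
Offer Y is lower by $74,160.84.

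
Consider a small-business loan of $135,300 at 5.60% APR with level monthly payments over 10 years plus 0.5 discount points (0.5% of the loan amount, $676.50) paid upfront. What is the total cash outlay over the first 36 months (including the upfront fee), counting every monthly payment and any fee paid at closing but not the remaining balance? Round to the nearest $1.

$53,779

Monthly rate = 5.6%/12 = 0.0046667; payment = 135,300 × 0.0046667 / (1 − (1+0.0046667)^−120) = $1,475.07.
Total outlay = 36 × $1,475.07 + $676.50 = $53,779.02.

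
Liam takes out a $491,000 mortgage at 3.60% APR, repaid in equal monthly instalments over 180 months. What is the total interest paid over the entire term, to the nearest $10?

Monthly rate = 3.6%/12 = 0.0030000; payment = 491,000 × 0.0030000 / (1 − (1+0.0030000)^−180) = $3,534.23.
Total paid = 180 × $3,534.23 = $636,161.40; interest = $636,161.40 − $491,000 = $145,161.40.

$145,160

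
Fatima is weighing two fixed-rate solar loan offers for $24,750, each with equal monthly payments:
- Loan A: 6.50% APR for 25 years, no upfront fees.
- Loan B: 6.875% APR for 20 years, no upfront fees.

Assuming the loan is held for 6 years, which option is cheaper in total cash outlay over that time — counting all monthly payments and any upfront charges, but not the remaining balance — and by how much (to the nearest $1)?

Loan A: at 6.50% the monthly rate is 0.0054167, so the payment is 24,750 × 0.0054167 / (1 − 1.0054167^−300) = $167.11.
Loan B: at 6.875% the monthly rate is 0.0057292, so the payment is 24,750 × 0.0057292 / (1 − 1.0057292^−240) = $190.03.
Over 72 months: Loan A costs 72 × $167.11 = $12,031.92; Loan B costs 72 × $190.03 = $13,682.16.
Loan A is cheaper by $13,682.16 − $12,031.92 = $1,650.24.

Loan A by $1,650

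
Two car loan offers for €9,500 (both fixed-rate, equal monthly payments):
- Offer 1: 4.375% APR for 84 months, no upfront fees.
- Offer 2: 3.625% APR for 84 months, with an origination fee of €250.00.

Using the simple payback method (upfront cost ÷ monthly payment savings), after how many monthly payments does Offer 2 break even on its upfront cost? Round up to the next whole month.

77 months

Offer 1: at 4.375% the monthly rate is 0.0036458, so the payment is 9,500 × 0.0036458 / (1 − 1.0036458^−84) = €131.50.
Offer 2: monthly rate = 3.625%/12 = 0.0030208; payment = 9,500 × 0.0030208 / (1 − (1+0.0030208)^−84) = €128.22.
Monthly savings = €131.50 − €128.22 = €3.28.
Break-even = €250.00 / €3.28 = 76.22 → 77 months.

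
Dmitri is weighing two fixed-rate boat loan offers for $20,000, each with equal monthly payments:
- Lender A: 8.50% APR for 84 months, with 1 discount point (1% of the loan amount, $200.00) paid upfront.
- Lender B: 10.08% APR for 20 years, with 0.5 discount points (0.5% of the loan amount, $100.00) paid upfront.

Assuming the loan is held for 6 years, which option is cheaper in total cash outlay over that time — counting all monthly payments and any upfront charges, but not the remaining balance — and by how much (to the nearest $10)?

Lender A: at 8.50% the monthly rate is 0.0070833, so the payment is 20,000 × 0.0070833 / (1 − 1.0070833^−84) = $316.73.
Lender B: at 10.08% the monthly rate is 0.0084000, so the payment is 20,000 × 0.0084000 / (1 − 1.0084000^−240) = $194.07.
Over 72 months: Lender A costs 72 × $316.73 + $200.00 = $23,004.56; Lender B costs 72 × $194.07 + $100.00 = $14,073.04.
Lender B is cheaper by $23,004.56 − $14,073.04 = $8,931.52.

Lender B by $8,930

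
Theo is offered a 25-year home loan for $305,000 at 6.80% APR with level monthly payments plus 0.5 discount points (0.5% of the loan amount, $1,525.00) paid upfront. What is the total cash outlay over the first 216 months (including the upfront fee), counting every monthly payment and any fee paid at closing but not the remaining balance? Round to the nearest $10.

At 6.80% the monthly rate is 0.0056667, so the payment is 305,000 × 0.0056667 / (1 − 1.0056667^−300) = $2,116.92.
Total outlay = 216 × $2,116.92 + $1,525.00 = $458,779.72.

$458,780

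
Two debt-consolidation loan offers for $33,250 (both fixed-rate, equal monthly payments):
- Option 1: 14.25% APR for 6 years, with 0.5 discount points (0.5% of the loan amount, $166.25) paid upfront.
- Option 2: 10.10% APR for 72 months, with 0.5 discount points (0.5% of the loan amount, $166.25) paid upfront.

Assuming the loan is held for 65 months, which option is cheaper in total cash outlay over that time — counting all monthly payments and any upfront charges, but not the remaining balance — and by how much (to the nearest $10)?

Option 1: monthly rate = 14.25%/12 = 0.0118750; payment = 33,250 × 0.0118750 / (1 − (1+0.0118750)^−72) = $689.60.
Option 2: at 10.10% the monthly rate is 0.0084167, so the payment is 33,250 × 0.0084167 / (1 − 1.0084167^−72) = $617.66.
Over 65 months: Option 1 costs 65 × $689.60 + $166.25 = $44,990.25; Option 2 costs 65 × $617.66 + $166.25 = $40,314.15.
Option 2 is cheaper by $44,990.25 − $40,314.15 = $4,676.10.

Option 2 by $4,680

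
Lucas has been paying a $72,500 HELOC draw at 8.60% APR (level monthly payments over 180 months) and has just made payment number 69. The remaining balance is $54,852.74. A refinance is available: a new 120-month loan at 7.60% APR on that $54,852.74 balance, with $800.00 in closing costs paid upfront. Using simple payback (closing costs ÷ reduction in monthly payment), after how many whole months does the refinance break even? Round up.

13 months

Current payment = 72,500 × 8.6%/12 / (1 − (1+0.0071667)^−180) = $718.19.
Refinanced payment = 54,852.74 × 0.0063333 / (1 − (1+0.0063333)^−120) = $653.98.
Monthly savings = $718.19 − $653.98 = $64.21.
Break-even = $800.00 / $64.21 = 12.46 → 13 months.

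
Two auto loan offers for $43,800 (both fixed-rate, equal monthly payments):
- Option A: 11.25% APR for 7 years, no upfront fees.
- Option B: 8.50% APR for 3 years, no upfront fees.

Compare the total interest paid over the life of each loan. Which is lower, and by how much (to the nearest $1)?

Option B by $13,706

Option A: at 11.25% the monthly rate is 0.0093750, so the payment is 43,800 × 0.0093750 / (1 − 1.0093750^−84) = $755.73.
Total interest on Option A = 84 × $755.73 − $43,800 = $19,681.32.
Option B: monthly rate = 8.5%/12 = 0.0070833; payment = 43,800 × 0.0070833 / (1 − (1+0.0070833)^−36) = $1,382.66.
Total interest on Option B = 36 × $1,382.66 − $43,800 = $5,975.76.
Option B is lower by $13,705.56.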